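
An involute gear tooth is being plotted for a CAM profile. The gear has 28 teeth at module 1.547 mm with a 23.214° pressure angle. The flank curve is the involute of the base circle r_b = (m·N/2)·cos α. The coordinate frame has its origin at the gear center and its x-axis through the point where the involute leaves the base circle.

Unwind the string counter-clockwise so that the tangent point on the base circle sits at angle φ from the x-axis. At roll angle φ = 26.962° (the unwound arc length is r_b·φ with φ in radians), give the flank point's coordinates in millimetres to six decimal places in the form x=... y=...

pitch radius r_p = m·N/2 = 1.547·28/2 = 21.658000
base radius r_b = r_p·cos α = 21.658000·cos 23.214° = 19.904548
roll angle φ = 26.962° = 0.47057567 rad
x = r_b·(cos φ + φ·sin φ) = 19.904548·(0.89130743 + 0.47057567·0.45339946) = 21.987881
y = r_b·(sin φ − φ·cos φ) = 19.904548·(0.45339946 − 0.47057567·0.89130743) = 0.676195

x=21.987881 y=0.676195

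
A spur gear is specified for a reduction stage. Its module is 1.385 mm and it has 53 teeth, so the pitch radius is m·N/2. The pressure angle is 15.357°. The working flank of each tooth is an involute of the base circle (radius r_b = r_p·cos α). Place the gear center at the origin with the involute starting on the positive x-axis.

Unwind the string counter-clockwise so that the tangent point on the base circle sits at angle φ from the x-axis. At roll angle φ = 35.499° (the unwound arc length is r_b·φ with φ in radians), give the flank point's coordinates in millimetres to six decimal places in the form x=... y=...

x=41.546885 y=2.699608

pitch radius r_p = m·N/2 = 1.385·53/2 = 36.702500
base radius r_b = r_p·cos α = 36.702500·cos 15.357° = 35.392016
roll angle φ = 35.499° = 0.61957443 rad
x = r_b·(cos φ + φ·sin φ) = 35.392016·(0.81412565 + 0.61957443·0.58068875) = 41.546885
y = r_b·(sin φ − φ·cos φ) = 35.392016·(0.58068875 − 0.61957443·0.81412565) = 2.699608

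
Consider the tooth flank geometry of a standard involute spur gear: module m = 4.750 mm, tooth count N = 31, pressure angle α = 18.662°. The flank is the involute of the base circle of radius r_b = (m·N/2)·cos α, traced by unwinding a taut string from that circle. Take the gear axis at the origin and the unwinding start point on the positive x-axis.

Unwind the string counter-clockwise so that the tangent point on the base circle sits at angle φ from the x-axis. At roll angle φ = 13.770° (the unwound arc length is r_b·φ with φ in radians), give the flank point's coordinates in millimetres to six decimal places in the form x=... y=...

x=71.739476 y=0.320901

pitch radius r_p = m·N/2 = 4.750·31/2 = 73.625000
base radius r_b = r_p·cos α = 73.625000·cos 18.662° = 69.753997
roll angle φ = 13.770° = 0.24033184 rad
x = r_b·(cos φ + φ·sin φ) = 69.753997·(0.97125904 + 0.24033184·0.23802494) = 71.739476
y = r_b·(sin φ − φ·cos φ) = 69.753997·(0.23802494 − 0.24033184·0.97125904) = 0.320901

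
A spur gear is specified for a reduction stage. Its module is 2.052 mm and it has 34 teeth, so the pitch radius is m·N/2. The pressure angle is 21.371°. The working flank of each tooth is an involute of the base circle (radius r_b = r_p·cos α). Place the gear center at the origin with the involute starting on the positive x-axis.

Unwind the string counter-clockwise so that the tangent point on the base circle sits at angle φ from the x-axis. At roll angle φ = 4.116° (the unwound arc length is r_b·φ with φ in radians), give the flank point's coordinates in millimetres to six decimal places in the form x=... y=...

pitch radius r_p = m·N/2 = 2.052·34/2 = 34.884000
base radius r_b = r_p·cos α = 34.884000·cos 21.371° = 32.485389
roll angle φ = 4.116° = 0.07183775 rad
x = r_b·(cos φ + φ·sin φ) = 32.485389·(0.99742078 + 0.07183775·0.07177598) = 32.569104
y = r_b·(sin φ − φ·cos φ) = 32.485389·(0.07177598 − 0.07183775·0.99742078) = 0.004012

x=32.569104 y=0.004012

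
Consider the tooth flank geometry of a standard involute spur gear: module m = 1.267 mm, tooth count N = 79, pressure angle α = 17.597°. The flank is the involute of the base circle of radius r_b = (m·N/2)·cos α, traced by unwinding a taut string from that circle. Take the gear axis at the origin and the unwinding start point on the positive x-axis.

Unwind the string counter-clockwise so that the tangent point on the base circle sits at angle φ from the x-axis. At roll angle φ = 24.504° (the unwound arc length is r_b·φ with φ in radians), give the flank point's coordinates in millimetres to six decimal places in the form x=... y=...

pitch radius r_p = m·N/2 = 1.267·79/2 = 50.046500
base radius r_b = r_p·cos α = 50.046500·cos 17.597° = 47.704649
roll angle φ = 24.504° = 0.42767548 rad
x = r_b·(cos φ + φ·sin φ) = 47.704649·(0.90993232 + 0.42767548·0.41475677) = 51.869915
y = r_b·(sin φ − φ·cos φ) = 47.704649·(0.41475677 − 0.42767548·0.90993232) = 1.221288

x=51.869915 y=1.221288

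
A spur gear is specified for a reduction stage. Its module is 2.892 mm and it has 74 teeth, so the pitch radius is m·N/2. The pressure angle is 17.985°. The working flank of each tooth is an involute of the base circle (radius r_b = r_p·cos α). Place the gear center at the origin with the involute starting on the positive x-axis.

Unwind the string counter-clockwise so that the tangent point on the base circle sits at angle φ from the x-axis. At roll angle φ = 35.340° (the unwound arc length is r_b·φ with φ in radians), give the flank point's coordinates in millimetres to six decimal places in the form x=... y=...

pitch radius r_p = m·N/2 = 2.892·74/2 = 107.004000
base radius r_b = r_p·cos α = 107.004000·cos 17.985° = 101.775505
roll angle φ = 35.340° = 0.61679936 rad
x = r_b·(cos φ + φ·sin φ) = 101.775505·(0.81573397 + 0.61679936·0.57842726) = 119.332546
y = r_b·(sin φ − φ·cos φ) = 101.775505·(0.57842726 − 0.61679936·0.81573397) = 7.661972

x=119.332546 y=7.661972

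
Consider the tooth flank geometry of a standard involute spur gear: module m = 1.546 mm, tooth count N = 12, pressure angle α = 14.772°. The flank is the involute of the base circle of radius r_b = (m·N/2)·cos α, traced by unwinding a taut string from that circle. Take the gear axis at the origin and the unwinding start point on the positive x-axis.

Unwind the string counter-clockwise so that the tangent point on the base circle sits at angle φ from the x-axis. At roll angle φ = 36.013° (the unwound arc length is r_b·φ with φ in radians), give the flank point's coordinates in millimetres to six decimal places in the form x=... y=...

pitch radius r_p = m·N/2 = 1.546·12/2 = 9.276000
base radius r_b = r_p·cos α = 9.276000·cos 14.772° = 8.969411
roll angle φ = 36.013° = 0.62854542 rad
x = r_b·(cos φ + φ·sin φ) = 8.969411·(0.80888361 + 0.62854542·0.58796880) = 10.569990
y = r_b·(sin φ − φ·cos φ) = 8.969411·(0.58796880 − 0.62854542·0.80888361) = 0.713505

x=10.569990 y=0.713505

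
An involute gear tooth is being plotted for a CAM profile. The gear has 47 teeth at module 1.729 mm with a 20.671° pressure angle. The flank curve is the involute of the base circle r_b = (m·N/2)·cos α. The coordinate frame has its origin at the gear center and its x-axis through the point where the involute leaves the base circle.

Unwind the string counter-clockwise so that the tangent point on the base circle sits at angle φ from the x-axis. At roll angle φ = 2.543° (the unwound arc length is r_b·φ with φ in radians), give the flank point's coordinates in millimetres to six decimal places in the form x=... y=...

pitch radius r_p = m·N/2 = 1.729·47/2 = 40.631500
base radius r_b = r_p·cos α = 40.631500·cos 20.671° = 38.015759
roll angle φ = 2.543° = 0.04438372 rad
x = r_b·(cos φ + φ·sin φ) = 38.015759·(0.99901520 + 0.04438372·0.04436915) = 38.053184
y = r_b·(sin φ − φ·cos φ) = 38.015759·(0.04436915 − 0.04438372·0.99901520) = 0.001108

x=38.053184 y=0.001108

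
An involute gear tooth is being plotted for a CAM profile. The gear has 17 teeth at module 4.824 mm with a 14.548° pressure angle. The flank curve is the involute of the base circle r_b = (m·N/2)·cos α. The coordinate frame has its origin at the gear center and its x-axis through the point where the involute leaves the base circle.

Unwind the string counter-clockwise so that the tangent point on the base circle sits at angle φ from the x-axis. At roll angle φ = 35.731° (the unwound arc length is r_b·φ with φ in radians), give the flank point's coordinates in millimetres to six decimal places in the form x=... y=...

pitch radius r_p = m·N/2 = 4.824·17/2 = 41.004000
base radius r_b = r_p·cos α = 41.004000·cos 14.548° = 39.689311
roll angle φ = 35.731° = 0.62362360 rad
x = r_b·(cos φ + φ·sin φ) = 39.689311·(0.81176768 + 0.62362360·0.58398051) = 46.672713
y = r_b·(sin φ − φ·cos φ) = 39.689311·(0.58398051 − 0.62362360·0.81176768) = 3.085567

x=46.672713 y=3.085567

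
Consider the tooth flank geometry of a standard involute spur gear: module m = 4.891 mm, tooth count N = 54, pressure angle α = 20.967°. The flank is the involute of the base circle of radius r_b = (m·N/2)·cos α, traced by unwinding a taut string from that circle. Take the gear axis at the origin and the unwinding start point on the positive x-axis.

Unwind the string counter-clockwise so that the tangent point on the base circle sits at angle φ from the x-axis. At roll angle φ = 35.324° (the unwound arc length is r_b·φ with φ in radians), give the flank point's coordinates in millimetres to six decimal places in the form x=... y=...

x=144.568176 y=9.271105

pitch radius r_p = m·N/2 = 4.891·54/2 = 132.057000
base radius r_b = r_p·cos α = 132.057000·cos 20.967° = 123.313067
roll angle φ = 35.324° = 0.61652010 rad
x = r_b·(cos φ + φ·sin φ) = 123.313067·(0.81589547 + 0.61652010·0.57819944) = 144.568176
y = r_b·(sin φ − φ·cos φ) = 123.313067·(0.57819944 − 0.61652010·0.81589547) = 9.271105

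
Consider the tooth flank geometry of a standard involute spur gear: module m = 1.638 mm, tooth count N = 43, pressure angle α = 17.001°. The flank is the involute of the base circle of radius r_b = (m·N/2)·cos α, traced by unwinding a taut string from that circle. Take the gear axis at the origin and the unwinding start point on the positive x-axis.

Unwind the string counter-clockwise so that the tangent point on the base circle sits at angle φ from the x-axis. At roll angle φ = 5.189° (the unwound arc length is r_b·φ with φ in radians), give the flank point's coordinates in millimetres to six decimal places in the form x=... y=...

x=33.815836 y=0.008332

pitch radius r_p = m·N/2 = 1.638·43/2 = 35.217000
base radius r_b = r_p·cos α = 35.217000·cos 17.001° = 33.678005
roll angle φ = 5.189° = 0.09056513 rad
x = r_b·(cos φ + φ·sin φ) = 33.678005·(0.99590178 + 0.09056513·0.09044138) = 33.815836
y = r_b·(sin φ − φ·cos φ) = 33.678005·(0.09044138 − 0.09056513·0.99590178) = 0.008332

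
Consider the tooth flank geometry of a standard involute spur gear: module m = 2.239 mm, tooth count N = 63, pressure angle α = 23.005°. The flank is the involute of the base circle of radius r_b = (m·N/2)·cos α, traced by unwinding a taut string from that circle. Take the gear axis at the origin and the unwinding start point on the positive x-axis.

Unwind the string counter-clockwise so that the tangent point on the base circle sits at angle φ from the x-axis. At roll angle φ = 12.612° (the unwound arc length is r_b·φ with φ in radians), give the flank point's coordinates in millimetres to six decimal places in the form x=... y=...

pitch radius r_p = m·N/2 = 2.239·63/2 = 70.528500
base radius r_b = r_p·cos α = 70.528500·cos 23.005° = 64.919421
roll angle φ = 12.612° = 0.22012093 rad
x = r_b·(cos φ + φ·sin φ) = 64.919421·(0.97587105 + 0.22012093·0.21834763) = 66.473199
y = r_b·(sin φ − φ·cos φ) = 64.919421·(0.21834763 − 0.22012093·0.97587105) = 0.229684

x=66.473199 y=0.229684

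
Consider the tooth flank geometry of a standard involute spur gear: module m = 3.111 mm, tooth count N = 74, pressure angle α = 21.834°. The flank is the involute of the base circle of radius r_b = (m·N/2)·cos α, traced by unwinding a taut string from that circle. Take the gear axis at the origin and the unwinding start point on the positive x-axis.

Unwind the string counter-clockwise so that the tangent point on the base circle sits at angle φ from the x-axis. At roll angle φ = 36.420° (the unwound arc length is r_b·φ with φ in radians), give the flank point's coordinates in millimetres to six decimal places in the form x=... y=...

x=126.304115 y=8.783232

pitch radius r_p = m·N/2 = 3.111·74/2 = 115.107000
base radius r_b = r_p·cos α = 115.107000·cos 21.834° = 106.849833
roll angle φ = 36.420° = 0.63564891 rad
x = r_b·(cos φ + φ·sin φ) = 106.849833·(0.80468661 + 0.63564891·0.59369981) = 126.304115
y = r_b·(sin φ − φ·cos φ) = 106.849833·(0.59369981 − 0.63564891·0.80468661) = 8.783232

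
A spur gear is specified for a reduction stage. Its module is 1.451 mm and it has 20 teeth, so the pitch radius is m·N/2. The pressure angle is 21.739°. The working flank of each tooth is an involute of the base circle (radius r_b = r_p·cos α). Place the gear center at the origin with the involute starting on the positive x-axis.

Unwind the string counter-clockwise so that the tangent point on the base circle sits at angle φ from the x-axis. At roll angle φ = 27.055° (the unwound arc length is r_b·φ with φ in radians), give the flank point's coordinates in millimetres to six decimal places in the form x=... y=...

x=14.897943 y=0.462558

pitch radius r_p = m·N/2 = 1.451·20/2 = 14.510000
base radius r_b = r_p·cos α = 14.510000·cos 21.739° = 13.478059
roll angle φ = 27.055° = 0.47219883 rad
x = r_b·(cos φ + φ·sin φ) = 13.478059·(0.89057031 + 0.47219883·0.45484560) = 14.897943
y = r_b·(sin φ − φ·cos φ) = 13.478059·(0.45484560 − 0.47219883·0.89057031) = 0.462558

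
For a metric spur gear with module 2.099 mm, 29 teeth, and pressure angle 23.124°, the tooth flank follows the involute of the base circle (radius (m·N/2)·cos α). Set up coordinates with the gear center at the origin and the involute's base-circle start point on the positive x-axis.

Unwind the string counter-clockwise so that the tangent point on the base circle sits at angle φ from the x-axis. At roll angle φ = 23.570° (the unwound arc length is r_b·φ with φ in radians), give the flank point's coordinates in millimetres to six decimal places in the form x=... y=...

x=30.259336 y=0.638600

pitch radius r_p = m·N/2 = 2.099·29/2 = 30.435500
base radius r_b = r_p·cos α = 30.435500·cos 23.124° = 27.990223
roll angle φ = 23.570° = 0.41137410 rad
x = r_b·(cos φ + φ·sin φ) = 27.990223·(0.91657223 + 0.41137410·0.39986917) = 30.259336
y = r_b·(sin φ − φ·cos φ) = 27.990223·(0.39986917 − 0.41137410·0.91657223) = 0.638600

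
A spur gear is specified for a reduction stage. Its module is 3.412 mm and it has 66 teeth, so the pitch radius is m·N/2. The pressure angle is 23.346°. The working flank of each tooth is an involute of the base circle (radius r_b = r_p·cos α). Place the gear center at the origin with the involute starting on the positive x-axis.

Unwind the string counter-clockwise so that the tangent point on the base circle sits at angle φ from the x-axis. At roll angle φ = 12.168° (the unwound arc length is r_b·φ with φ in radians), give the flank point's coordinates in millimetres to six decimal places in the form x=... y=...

x=105.682633 y=0.328575

pitch radius r_p = m·N/2 = 3.412·66/2 = 112.596000
base radius r_b = r_p·cos α = 112.596000·cos 23.346° = 103.377599
roll angle φ = 12.168° = 0.21237166 rad
x = r_b·(cos φ + φ·sin φ) = 103.377599·(0.97753377 + 0.21237166·0.21077887) = 105.682633
y = r_b·(sin φ − φ·cos φ) = 103.377599·(0.21077887 − 0.21237166·0.97753377) = 0.328575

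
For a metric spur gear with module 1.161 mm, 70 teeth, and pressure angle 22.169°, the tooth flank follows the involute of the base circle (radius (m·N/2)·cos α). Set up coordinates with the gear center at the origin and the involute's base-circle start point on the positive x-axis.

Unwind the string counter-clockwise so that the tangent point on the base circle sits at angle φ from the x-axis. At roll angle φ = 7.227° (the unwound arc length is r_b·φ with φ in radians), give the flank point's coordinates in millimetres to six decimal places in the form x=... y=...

x=37.929219 y=0.025133

pitch radius r_p = m·N/2 = 1.161·70/2 = 40.635000
base radius r_b = r_p·cos α = 40.635000·cos 22.169° = 37.631053
roll angle φ = 7.227° = 0.12613495 rad
x = r_b·(cos φ + φ·sin φ) = 37.631053·(0.99205553 + 0.12613495·0.12580074) = 37.929219
y = r_b·(sin φ − φ·cos φ) = 37.631053·(0.12580074 − 0.12613495·0.99205553) = 0.025133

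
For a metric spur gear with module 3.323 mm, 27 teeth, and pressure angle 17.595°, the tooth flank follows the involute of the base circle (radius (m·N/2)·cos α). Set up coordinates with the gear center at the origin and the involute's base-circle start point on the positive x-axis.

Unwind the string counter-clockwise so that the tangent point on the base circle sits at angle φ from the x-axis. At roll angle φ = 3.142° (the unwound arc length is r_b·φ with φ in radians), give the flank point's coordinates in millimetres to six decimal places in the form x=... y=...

pitch radius r_p = m·N/2 = 3.323·27/2 = 44.860500
base radius r_b = r_p·cos α = 44.860500·cos 17.595° = 42.761794
roll angle φ = 3.142° = 0.05483825 rad
x = r_b·(cos φ + φ·sin φ) = 42.761794·(0.99849676 + 0.05483825·0.05481076) = 42.826043
y = r_b·(sin φ − φ·cos φ) = 42.761794·(0.05481076 − 0.05483825·0.99849676) = 0.002350

x=42.826043 y=0.002350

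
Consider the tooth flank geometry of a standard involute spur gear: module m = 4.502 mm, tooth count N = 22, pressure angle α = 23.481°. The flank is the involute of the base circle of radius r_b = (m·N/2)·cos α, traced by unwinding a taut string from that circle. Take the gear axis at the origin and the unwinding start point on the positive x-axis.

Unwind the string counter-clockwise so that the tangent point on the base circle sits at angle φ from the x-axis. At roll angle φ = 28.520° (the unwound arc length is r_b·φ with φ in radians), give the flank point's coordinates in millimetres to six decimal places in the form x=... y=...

x=50.704475 y=1.821457

pitch radius r_p = m·N/2 = 4.502·22/2 = 49.522000
base radius r_b = r_p·cos α = 49.522000·cos 23.481° = 45.421195
roll angle φ = 28.520° = 0.49776790 rad
x = r_b·(cos φ + φ·sin φ) = 45.421195·(0.87865050 + 0.49776790·0.47746550) = 50.704475
y = r_b·(sin φ − φ·cos φ) = 45.421195·(0.47746550 − 0.49776790·0.87865050) = 1.821457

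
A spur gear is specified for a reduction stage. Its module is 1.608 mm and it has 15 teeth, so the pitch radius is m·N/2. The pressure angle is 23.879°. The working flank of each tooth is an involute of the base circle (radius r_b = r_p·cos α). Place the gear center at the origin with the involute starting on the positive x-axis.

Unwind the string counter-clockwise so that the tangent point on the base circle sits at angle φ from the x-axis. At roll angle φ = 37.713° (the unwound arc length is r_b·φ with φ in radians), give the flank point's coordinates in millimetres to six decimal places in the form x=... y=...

x=13.163975 y=1.003541

pitch radius r_p = m·N/2 = 1.608·15/2 = 12.060000
base radius r_b = r_p·cos α = 12.060000·cos 23.879° = 11.027693
roll angle φ = 37.713° = 0.65821602 rad
x = r_b·(cos φ + φ·sin φ) = 11.027693·(0.79108476 + 0.65821602·0.61170655) = 13.163975
y = r_b·(sin φ − φ·cos φ) = 11.027693·(0.61170655 − 0.65821602·0.79108476) = 1.003541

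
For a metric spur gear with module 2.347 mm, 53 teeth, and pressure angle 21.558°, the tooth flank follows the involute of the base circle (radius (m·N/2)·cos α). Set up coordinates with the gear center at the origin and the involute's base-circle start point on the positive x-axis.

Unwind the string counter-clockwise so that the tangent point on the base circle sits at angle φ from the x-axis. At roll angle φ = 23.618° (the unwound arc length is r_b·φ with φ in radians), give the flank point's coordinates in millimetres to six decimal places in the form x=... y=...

pitch radius r_p = m·N/2 = 2.347·53/2 = 62.195500
base radius r_b = r_p·cos α = 62.195500·cos 21.558° = 57.844681
roll angle φ = 23.618° = 0.41221186 rad
x = r_b·(cos φ + φ·sin φ) = 57.844681·(0.91623691 + 0.41221186·0.40063690) = 62.552324
y = r_b·(sin φ − φ·cos φ) = 57.844681·(0.40063690 − 0.41221186·0.91623691) = 1.327719

x=62.552324 y=1.327719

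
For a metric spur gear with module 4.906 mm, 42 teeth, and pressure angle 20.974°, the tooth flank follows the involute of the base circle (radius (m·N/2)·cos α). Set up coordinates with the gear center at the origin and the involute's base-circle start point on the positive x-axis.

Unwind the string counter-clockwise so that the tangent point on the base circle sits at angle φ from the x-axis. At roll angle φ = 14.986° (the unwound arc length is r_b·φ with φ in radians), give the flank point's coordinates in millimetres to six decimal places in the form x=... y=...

pitch radius r_p = m·N/2 = 4.906·42/2 = 103.026000
base radius r_b = r_p·cos α = 103.026000·cos 20.974° = 96.199801
roll angle φ = 14.986° = 0.26155504 rad
x = r_b·(cos φ + φ·sin φ) = 96.199801·(0.96598904 + 0.26155504·0.25858302) = 99.434301
y = r_b·(sin φ − φ·cos φ) = 96.199801·(0.25858302 − 0.26155504·0.96598904) = 0.569860

x=99.434301 y=0.569860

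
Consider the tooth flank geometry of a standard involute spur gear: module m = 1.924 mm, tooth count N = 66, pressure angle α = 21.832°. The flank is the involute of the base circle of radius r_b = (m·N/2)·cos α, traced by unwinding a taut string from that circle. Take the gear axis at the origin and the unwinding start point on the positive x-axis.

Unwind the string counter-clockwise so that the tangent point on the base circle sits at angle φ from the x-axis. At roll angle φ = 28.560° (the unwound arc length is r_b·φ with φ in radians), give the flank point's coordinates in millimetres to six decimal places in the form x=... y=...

x=65.811798 y=2.373303

pitch radius r_p = m·N/2 = 1.924·66/2 = 63.492000
base radius r_b = r_p·cos α = 63.492000·cos 21.832° = 58.938244
roll angle φ = 28.560° = 0.49846603 rad
x = r_b·(cos φ + φ·sin φ) = 58.938244·(0.87831695 + 0.49846603·0.47807879) = 65.811798
y = r_b·(sin φ − φ·cos φ) = 58.938244·(0.47807879 − 0.49846603·0.87831695) = 2.373303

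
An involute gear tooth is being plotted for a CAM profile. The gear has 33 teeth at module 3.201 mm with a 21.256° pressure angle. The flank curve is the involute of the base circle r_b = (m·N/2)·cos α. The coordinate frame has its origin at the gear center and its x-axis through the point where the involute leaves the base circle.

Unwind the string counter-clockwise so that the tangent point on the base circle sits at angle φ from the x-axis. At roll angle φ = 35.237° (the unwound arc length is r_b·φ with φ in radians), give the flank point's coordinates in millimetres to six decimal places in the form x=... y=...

pitch radius r_p = m·N/2 = 3.201·33/2 = 52.816500
base radius r_b = r_p·cos α = 52.816500·cos 21.256° = 49.223389
roll angle φ = 35.237° = 0.61500167 rad
x = r_b·(cos φ + φ·sin φ) = 49.223389·(0.81677248 + 0.61500167·0.57695989) = 57.670308
y = r_b·(sin φ − φ·cos φ) = 49.223389·(0.57695989 − 0.61500167·0.81677248) = 3.674203

x=57.670308 y=3.674203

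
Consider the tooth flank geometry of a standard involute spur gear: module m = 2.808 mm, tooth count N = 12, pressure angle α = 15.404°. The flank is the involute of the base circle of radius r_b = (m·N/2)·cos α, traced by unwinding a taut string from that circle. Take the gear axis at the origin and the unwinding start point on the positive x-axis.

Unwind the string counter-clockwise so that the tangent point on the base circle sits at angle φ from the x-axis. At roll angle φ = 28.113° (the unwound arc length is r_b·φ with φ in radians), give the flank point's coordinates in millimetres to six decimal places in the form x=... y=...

pitch radius r_p = m·N/2 = 2.808·12/2 = 16.848000
base radius r_b = r_p·cos α = 16.848000·cos 15.404° = 16.242767
roll angle φ = 28.113° = 0.49066441 rad
x = r_b·(cos φ + φ·sin φ) = 16.242767·(0.88201997 + 0.49066441·0.47121202) = 18.081886
y = r_b·(sin φ − φ·cos φ) = 16.242767·(0.47121202 − 0.49066441·0.88201997) = 0.624310

x=18.081886 y=0.624310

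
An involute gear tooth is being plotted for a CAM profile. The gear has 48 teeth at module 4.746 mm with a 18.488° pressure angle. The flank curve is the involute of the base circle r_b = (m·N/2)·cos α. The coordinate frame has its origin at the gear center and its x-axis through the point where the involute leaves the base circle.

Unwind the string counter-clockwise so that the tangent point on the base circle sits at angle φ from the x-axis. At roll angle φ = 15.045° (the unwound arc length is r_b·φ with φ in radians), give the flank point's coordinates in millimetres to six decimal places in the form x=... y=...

pitch radius r_p = m·N/2 = 4.746·48/2 = 113.904000
base radius r_b = r_p·cos α = 113.904000·cos 18.488° = 108.025425
roll angle φ = 15.045° = 0.26258479 rad
x = r_b·(cos φ + φ·sin φ) = 108.025425·(0.96572225 + 0.26258479·0.25957760) = 111.685692
y = r_b·(sin φ − φ·cos φ) = 108.025425·(0.25957760 − 0.26258479·0.96572225) = 0.647464

x=111.685692 y=0.647464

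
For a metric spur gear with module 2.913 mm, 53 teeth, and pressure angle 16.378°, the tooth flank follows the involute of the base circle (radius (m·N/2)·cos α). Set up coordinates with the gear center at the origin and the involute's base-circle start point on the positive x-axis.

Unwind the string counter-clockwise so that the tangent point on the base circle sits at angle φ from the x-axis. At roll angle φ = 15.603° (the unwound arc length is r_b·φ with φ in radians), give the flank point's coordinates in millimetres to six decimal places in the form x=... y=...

x=76.757651 y=0.494888

pitch radius r_p = m·N/2 = 2.913·53/2 = 77.194500
base radius r_b = r_p·cos α = 77.194500·cos 16.378° = 74.062126
roll angle φ = 15.603° = 0.27232372 rad
x = r_b·(cos φ + φ·sin φ) = 74.062126·(0.96314848 + 0.27232372·0.26897025) = 76.757651
y = r_b·(sin φ − φ·cos φ) = 74.062126·(0.26897025 − 0.27232372·0.96314848) = 0.494888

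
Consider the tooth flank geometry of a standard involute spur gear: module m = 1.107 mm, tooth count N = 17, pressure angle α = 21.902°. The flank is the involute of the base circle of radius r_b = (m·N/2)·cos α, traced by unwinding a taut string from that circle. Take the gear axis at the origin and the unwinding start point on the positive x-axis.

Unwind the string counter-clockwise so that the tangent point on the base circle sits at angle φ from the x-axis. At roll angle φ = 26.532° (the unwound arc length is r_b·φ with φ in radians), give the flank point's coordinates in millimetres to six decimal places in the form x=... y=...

x=9.616812 y=0.282821

pitch radius r_p = m·N/2 = 1.107·17/2 = 9.409500
base radius r_b = r_p·cos α = 9.409500·cos 21.902° = 8.730353
roll angle φ = 26.532° = 0.46307076 rad
x = r_b·(cos φ + φ·sin φ) = 8.730353·(0.89468502 + 0.46307076·0.44669757) = 9.616812
y = r_b·(sin φ − φ·cos φ) = 8.730353·(0.44669757 − 0.46307076·0.89468502) = 0.282821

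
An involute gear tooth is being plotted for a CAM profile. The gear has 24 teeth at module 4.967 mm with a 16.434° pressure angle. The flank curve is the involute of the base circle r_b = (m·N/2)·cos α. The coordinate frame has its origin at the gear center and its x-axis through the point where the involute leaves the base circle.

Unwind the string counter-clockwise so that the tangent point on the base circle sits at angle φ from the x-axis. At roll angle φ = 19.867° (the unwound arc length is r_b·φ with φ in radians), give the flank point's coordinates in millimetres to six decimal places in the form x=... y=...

x=60.503102 y=0.784942

pitch radius r_p = m·N/2 = 4.967·24/2 = 59.604000
base radius r_b = r_p·cos α = 59.604000·cos 16.434° = 57.168954
roll angle φ = 19.867° = 0.34674456 rad
x = r_b·(cos φ + φ·sin φ) = 57.168954·(0.94048402 + 0.34674456·0.33983793) = 60.503102
y = r_b·(sin φ − φ·cos φ) = 57.168954·(0.33983793 − 0.34674456·0.94048402) = 0.784942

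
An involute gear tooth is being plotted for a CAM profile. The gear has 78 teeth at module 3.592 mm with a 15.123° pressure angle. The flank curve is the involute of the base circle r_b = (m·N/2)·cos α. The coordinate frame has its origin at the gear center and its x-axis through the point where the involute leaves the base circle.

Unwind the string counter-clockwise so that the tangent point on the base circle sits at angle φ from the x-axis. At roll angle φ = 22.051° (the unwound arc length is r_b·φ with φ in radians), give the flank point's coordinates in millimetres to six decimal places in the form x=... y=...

pitch radius r_p = m·N/2 = 3.592·78/2 = 140.088000
base radius r_b = r_p·cos α = 140.088000·cos 15.123° = 135.236470
roll angle φ = 22.051° = 0.38486255 rad
x = r_b·(cos φ + φ·sin φ) = 135.236470·(0.92685004 + 0.38486255·0.37543175) = 144.884194
y = r_b·(sin φ − φ·cos φ) = 135.236470·(0.37543175 − 0.38486255·0.92685004) = 2.531880

x=144.884194 y=2.531880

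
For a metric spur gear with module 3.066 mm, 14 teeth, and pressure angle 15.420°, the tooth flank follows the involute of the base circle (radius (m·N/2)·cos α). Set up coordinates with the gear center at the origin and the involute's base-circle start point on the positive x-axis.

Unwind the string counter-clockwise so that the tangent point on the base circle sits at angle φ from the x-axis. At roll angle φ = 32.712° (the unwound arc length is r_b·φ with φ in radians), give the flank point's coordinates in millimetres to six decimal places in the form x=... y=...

x=23.791572 y=1.242103

pitch radius r_p = m·N/2 = 3.066·14/2 = 21.462000
base radius r_b = r_p·cos α = 21.462000·cos 15.420° = 20.689425
roll angle φ = 32.712° = 0.57093210 rad
x = r_b·(cos φ + φ·sin φ) = 20.689425·(0.84139762 + 0.57093210·0.54041655) = 23.791572
y = r_b·(sin φ − φ·cos φ) = 20.689425·(0.54041655 − 0.57093210·0.84139762) = 1.242103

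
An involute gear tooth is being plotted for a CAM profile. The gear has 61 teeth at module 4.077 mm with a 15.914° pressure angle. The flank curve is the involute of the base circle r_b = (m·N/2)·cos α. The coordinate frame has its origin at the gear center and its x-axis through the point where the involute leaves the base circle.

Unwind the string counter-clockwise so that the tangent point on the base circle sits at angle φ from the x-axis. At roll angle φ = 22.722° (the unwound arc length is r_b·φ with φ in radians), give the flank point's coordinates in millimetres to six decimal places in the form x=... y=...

x=128.619691 y=2.447223

pitch radius r_p = m·N/2 = 4.077·61/2 = 124.348500
base radius r_b = r_p·cos α = 124.348500·cos 15.914° = 119.582762
roll angle φ = 22.722° = 0.39657371 rad
x = r_b·(cos φ + φ·sin φ) = 119.582762·(0.92238984 + 0.39657371·0.38626024) = 128.619691
y = r_b·(sin φ − φ·cos φ) = 119.582762·(0.38626024 − 0.39657371·0.92238984) = 2.447223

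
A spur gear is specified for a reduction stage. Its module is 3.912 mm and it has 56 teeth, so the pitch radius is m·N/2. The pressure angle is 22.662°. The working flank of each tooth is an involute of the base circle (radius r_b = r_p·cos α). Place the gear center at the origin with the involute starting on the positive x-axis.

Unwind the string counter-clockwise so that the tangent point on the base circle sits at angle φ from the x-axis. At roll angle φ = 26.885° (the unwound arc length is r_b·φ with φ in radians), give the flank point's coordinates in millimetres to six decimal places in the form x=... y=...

pitch radius r_p = m·N/2 = 3.912·56/2 = 109.536000
base radius r_b = r_p·cos α = 109.536000·cos 22.662° = 101.079145
roll angle φ = 26.885° = 0.46923177 rad
x = r_b·(cos φ + φ·sin φ) = 101.079145·(0.89191595 + 0.46923177·0.45220122) = 111.601800
y = r_b·(sin φ − φ·cos φ) = 101.079145·(0.45220122 − 0.46923177·0.89191595) = 3.404944

x=111.601800 y=3.404944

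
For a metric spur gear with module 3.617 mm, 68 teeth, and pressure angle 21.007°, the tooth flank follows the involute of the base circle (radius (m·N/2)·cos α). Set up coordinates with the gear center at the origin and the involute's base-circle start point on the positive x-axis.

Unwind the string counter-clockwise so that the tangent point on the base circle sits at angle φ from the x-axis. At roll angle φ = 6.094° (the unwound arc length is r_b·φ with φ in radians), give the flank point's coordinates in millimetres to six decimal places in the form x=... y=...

x=115.451997 y=0.045992

pitch radius r_p = m·N/2 = 3.617·68/2 = 122.978000
base radius r_b = r_p·cos α = 122.978000·cos 21.007° = 114.804468
roll angle φ = 6.094° = 0.10636036 rad
x = r_b·(cos φ + φ·sin φ) = 114.804468·(0.99434907 + 0.10636036·0.10615994) = 115.451997
y = r_b·(sin φ − φ·cos φ) = 114.804468·(0.10615994 − 0.10636036·0.99434907) = 0.045992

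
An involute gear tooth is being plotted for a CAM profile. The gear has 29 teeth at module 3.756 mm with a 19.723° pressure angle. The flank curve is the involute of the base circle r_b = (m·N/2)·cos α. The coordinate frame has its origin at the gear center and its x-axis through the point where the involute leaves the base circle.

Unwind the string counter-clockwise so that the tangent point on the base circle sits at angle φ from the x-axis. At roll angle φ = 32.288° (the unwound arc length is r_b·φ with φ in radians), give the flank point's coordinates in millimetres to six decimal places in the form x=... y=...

pitch radius r_p = m·N/2 = 3.756·29/2 = 54.462000
base radius r_b = r_p·cos α = 54.462000·cos 19.723° = 51.266995
roll angle φ = 32.288° = 0.56353191 rad
x = r_b·(cos φ + φ·sin φ) = 51.266995·(0.84537373 + 0.56353191·0.53417531) = 58.772409
y = r_b·(sin φ − φ·cos φ) = 51.266995·(0.53417531 − 0.56353191·0.84537373) = 2.962219

x=58.772409 y=2.962219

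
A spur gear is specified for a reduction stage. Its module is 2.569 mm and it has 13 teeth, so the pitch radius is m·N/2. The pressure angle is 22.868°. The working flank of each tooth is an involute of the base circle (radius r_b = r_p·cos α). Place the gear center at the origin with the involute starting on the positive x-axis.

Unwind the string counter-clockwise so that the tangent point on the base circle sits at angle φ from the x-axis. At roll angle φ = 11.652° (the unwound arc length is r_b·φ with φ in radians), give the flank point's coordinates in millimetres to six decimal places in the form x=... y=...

pitch radius r_p = m·N/2 = 2.569·13/2 = 16.698500
base radius r_b = r_p·cos α = 16.698500·cos 22.868° = 15.386041
roll angle φ = 11.652° = 0.20336576 rad
x = r_b·(cos φ + φ·sin φ) = 15.386041·(0.97939235 + 0.20336576·0.20196687) = 15.700924
y = r_b·(sin φ − φ·cos φ) = 15.386041·(0.20196687 − 0.20336576·0.97939235) = 0.042958

x=15.700924 y=0.042958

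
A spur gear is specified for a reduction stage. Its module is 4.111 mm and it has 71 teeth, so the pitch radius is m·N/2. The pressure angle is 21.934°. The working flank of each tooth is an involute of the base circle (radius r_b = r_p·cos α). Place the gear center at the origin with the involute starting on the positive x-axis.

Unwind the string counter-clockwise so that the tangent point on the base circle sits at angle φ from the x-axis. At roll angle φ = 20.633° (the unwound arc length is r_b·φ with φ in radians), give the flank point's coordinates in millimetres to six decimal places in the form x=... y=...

x=143.871967 y=2.080171

pitch radius r_p = m·N/2 = 4.111·71/2 = 145.940500
base radius r_b = r_p·cos α = 145.940500·cos 21.934° = 135.376561
roll angle φ = 20.633° = 0.36011378 rad
x = r_b·(cos φ + φ·sin φ) = 135.376561·(0.93585673 + 0.36011378·0.35238072) = 143.871967
y = r_b·(sin φ − φ·cos φ) = 135.376561·(0.35238072 − 0.36011378·0.93585673) = 2.080171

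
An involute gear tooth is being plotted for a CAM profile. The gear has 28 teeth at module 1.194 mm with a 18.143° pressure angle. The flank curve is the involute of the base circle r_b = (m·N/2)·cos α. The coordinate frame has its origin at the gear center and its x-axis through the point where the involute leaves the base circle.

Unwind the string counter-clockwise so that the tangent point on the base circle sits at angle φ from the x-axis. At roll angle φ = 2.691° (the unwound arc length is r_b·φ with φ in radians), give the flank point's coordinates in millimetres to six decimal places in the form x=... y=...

pitch radius r_p = m·N/2 = 1.194·28/2 = 16.716000
base radius r_b = r_p·cos α = 16.716000·cos 18.143° = 15.884919
roll angle φ = 2.691° = 0.04696681 rad
x = r_b·(cos φ + φ·sin φ) = 15.884919·(0.99889726 + 0.04696681·0.04694954) = 15.902429
y = r_b·(sin φ − φ·cos φ) = 15.884919·(0.04694954 − 0.04696681·0.99889726) = 0.000548

x=15.902429 y=0.000548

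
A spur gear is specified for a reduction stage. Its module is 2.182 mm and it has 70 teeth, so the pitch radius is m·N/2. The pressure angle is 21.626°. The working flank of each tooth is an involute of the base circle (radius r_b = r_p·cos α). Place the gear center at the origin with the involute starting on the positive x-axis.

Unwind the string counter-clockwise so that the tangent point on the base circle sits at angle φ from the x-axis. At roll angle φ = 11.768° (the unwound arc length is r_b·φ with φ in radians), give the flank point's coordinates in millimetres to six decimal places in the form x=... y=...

pitch radius r_p = m·N/2 = 2.182·70/2 = 76.370000
base radius r_b = r_p·cos α = 76.370000·cos 21.626° = 70.994265
roll angle φ = 11.768° = 0.20539035 rad
x = r_b·(cos φ + φ·sin φ) = 70.994265·(0.97898145 + 0.20539035·0.20394932) = 72.475963
y = r_b·(sin φ − φ·cos φ) = 70.994265·(0.20394932 − 0.20539035·0.97898145) = 0.204178

x=72.475963 y=0.204178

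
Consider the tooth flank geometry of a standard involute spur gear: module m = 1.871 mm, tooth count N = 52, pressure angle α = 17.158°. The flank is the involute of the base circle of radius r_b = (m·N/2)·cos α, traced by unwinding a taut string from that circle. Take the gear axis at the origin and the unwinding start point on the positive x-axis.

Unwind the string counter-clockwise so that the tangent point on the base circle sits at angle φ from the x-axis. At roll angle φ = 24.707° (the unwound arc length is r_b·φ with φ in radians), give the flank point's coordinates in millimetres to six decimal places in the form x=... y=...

pitch radius r_p = m·N/2 = 1.871·52/2 = 48.646000
base radius r_b = r_p·cos α = 48.646000·cos 17.158° = 46.481003
roll angle φ = 24.707° = 0.43121850 rad
x = r_b·(cos φ + φ·sin φ) = 46.481003·(0.90845712 + 0.43121850·0.41797807) = 50.603729
y = r_b·(sin φ − φ·cos φ) = 46.481003·(0.41797807 − 0.43121850·0.90845712) = 1.219408

x=50.603729 y=1.219408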